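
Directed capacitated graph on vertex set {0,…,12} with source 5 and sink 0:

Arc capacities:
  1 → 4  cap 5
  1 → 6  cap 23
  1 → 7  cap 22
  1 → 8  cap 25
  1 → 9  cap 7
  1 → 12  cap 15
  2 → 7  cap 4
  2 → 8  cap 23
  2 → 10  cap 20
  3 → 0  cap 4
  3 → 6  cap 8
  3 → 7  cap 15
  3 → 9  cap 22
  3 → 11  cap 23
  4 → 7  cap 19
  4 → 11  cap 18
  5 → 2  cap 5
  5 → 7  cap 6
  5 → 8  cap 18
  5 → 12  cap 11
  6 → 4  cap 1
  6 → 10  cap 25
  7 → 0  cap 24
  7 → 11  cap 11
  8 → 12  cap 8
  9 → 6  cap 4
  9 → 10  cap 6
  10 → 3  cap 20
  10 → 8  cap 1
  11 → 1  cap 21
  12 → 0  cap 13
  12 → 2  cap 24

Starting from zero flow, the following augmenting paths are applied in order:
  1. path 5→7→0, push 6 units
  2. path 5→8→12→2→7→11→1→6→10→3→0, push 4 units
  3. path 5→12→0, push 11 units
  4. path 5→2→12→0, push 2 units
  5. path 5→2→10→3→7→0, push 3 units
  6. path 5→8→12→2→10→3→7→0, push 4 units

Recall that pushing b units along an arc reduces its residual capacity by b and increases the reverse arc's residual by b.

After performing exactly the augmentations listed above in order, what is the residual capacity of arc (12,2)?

after path 1 (5→7→0, push 6): res(12,2)=24
after path 2 (5→8→12→2→7→11→1→6→10→3→0, push 4): res(12,2)=20
after path 3 (5→12→0, push 11): res(12,2)=20
after path 4 (5→2→12→0, push 2): res(12,2)=22
after path 5 (5→2→10→3→7→0, push 3): res(12,2)=22
after path 6 (5→8→12→2→10→3→7→0, push 4): res(12,2)=18

Residual capacity of (12,2): 18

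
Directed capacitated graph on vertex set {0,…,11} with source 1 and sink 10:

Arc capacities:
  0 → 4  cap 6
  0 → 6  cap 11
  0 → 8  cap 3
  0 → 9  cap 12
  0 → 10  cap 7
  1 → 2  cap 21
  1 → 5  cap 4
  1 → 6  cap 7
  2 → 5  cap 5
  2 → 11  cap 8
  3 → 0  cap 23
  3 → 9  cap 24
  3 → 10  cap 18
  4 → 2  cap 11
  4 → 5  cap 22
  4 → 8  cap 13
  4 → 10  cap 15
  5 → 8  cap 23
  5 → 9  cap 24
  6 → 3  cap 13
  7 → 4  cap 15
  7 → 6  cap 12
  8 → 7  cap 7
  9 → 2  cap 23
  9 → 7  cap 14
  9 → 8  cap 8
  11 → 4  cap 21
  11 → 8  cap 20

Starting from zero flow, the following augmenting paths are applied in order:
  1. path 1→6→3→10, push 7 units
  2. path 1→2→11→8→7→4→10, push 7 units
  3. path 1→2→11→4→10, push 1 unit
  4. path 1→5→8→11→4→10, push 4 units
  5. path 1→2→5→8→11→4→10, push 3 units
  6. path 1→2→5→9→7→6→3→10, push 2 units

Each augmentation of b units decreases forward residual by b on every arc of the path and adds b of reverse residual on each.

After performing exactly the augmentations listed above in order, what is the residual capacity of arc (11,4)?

Residual capacity of (11,4): 13

after path 1 (1→6→3→10, push 7): res(11,4)=21
after path 2 (1→2→11→8→7→4→10, push 7): res(11,4)=21
after path 3 (1→2→11→4→10, push 1): res(11,4)=20
after path 4 (1→5→8→11→4→10, push 4): res(11,4)=16
after path 5 (1→2→5→8→11→4→10, push 3): res(11,4)=13
after path 6 (1→2→5→9→7→6→3→10, push 2): res(11,4)=13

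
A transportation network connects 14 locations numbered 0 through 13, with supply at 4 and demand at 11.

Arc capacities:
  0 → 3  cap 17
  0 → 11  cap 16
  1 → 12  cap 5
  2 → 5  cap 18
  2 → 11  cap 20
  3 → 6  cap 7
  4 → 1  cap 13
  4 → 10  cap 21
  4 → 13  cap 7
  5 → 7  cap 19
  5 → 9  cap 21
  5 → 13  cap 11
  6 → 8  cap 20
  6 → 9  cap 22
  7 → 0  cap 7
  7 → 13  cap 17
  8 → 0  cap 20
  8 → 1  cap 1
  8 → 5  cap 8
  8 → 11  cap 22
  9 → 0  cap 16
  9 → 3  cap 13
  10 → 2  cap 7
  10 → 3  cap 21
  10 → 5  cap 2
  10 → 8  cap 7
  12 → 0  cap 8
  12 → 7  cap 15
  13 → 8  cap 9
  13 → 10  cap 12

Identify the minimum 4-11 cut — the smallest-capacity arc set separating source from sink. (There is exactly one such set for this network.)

augment #1: 4→10→2→11 push 7
augment #2: 4→10→8→11 push 7
augment #3: 4→13→8→11 push 7
augment #4: 4→1→12→0→11 push 5
augment #5: 4→10→3→6→8→11 push 7
max flow = 33; residual-reachable set from 4 gives S-side
cut edges (S→T): {(1,12), (4,10), (4,13)} total cap 33

Min-cut arcs: {(1,12), (4,10), (4,13)} (total capacity 33)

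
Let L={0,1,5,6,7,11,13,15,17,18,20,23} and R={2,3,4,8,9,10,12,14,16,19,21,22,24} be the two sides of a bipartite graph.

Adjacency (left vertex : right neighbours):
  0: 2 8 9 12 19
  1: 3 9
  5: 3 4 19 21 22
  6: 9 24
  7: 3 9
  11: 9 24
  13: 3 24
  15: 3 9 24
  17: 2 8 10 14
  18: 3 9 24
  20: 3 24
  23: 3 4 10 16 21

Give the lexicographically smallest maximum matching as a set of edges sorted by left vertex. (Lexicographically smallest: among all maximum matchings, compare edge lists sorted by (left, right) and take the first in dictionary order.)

Lex-smallest maximum matching: {(0,2), (1,3), (5,4), (6,9), (11,24), (17,8), (23,10)}

|M| = 7 (so the lex-smallest maximum matching has 7 edges)
process left vertices in ascending order; for each, take the smallest-labelled available neighbour that still permits 7 edges overall, or leave it unmatched if none does
lex-smallest matching: {0-2, 1-3, 5-4, 6-9, 11-24, 17-8, 23-10}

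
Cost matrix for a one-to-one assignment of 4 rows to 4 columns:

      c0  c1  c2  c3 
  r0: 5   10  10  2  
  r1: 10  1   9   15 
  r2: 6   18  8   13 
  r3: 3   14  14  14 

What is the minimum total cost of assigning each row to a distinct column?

optimal assignment: row0→col3 (cost 2), row1→col1 (cost 1), row2→col2 (cost 8), row3→col0 (cost 3)
total = 2 + 1 + 8 + 3 = 14

Minimum assignment cost: 14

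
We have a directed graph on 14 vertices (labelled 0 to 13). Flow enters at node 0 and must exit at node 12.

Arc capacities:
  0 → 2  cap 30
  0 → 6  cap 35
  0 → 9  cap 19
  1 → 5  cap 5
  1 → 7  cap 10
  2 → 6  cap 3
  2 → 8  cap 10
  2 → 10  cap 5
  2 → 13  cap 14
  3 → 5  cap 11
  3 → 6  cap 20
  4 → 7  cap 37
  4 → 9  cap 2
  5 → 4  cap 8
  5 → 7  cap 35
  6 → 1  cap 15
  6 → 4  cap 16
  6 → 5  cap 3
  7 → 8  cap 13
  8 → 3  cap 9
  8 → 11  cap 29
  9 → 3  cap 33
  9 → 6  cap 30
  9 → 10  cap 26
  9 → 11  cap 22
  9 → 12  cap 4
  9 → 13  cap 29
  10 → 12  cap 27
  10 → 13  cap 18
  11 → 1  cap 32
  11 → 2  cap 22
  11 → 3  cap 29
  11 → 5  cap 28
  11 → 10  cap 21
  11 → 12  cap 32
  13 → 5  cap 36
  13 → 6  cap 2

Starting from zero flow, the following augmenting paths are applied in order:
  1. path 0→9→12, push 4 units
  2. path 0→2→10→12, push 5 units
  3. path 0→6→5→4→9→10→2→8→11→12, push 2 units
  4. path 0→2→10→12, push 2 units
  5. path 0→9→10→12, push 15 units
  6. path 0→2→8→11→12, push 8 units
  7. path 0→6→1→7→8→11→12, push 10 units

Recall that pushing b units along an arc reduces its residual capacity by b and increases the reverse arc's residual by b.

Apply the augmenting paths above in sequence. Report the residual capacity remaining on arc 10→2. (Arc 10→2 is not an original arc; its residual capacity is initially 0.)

Residual capacity of (10,2): 5

after path 1 (0→9→12, push 4): res(10,2)=0
after path 2 (0→2→10→12, push 5): res(10,2)=5
after path 3 (0→6→5→4→9→10→2→8→11→12, push 2): res(10,2)=3
after path 4 (0→2→10→12, push 2): res(10,2)=5
after path 5 (0→9→10→12, push 15): res(10,2)=5
after path 6 (0→2→8→11→12, push 8): res(10,2)=5
after path 7 (0→6→1→7→8→11→12, push 10): res(10,2)=5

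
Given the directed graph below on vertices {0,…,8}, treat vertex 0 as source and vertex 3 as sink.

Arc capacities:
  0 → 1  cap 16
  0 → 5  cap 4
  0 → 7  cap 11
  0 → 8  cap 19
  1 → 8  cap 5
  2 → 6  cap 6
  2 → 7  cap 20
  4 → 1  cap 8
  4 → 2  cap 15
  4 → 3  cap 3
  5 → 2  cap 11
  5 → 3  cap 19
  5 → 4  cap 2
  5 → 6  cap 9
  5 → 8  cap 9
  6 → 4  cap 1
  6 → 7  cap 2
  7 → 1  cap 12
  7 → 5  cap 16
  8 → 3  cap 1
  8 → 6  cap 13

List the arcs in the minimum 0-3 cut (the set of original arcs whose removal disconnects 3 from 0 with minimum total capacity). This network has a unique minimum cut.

augment #1: 0→5→3 push 4
augment #2: 0→8→3 push 1
augment #3: 0→7→5→3 push 11
augment #4: 0→8→6→4→3 push 1
augment #5: 0→8→6→7→5→3 push 2
max flow = 19; residual-reachable set from 0 gives S-side
cut edges (S→T): {(0,5), (0,7), (6,4), (6,7), (8,3)} total cap 19

Min-cut arcs: {(0,5), (0,7), (6,4), (6,7), (8,3)} (total capacity 19)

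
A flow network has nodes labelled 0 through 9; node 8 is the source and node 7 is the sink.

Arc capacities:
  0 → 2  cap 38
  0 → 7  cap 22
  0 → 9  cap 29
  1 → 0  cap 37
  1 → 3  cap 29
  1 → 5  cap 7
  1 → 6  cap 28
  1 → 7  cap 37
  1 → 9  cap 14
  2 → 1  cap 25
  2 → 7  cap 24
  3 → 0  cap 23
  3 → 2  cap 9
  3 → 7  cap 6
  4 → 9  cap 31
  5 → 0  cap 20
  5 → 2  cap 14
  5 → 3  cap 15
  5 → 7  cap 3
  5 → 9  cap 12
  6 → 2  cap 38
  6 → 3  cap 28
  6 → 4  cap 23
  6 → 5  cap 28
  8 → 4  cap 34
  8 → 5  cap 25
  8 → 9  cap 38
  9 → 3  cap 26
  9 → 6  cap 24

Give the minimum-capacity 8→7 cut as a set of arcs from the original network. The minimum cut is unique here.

augment #1: 8→5→7 push 3
augment #2: 8→5→0→7 push 20
augment #3: 8→5→2→7 push 2
augment #4: 8→9→3→7 push 6
augment #5: 8→9→3→0→7 push 2
augment #6: 8→9→3→2→7 push 9
augment #7: 8→9→6→2→7 push 13
augment #8: 8→9→6→2→1→7 push 8
augment #9: 8→4→9→6→2→1→7 push 3
augment #10: 8→4→9→3→0→2→1→7 push 9
max flow = 75; residual-reachable set from 8 gives S-side
cut edges (S→T): {(8,5), (9,3), (9,6)} total cap 75

Min-cut arcs: {(8,5), (9,3), (9,6)} (total capacity 75)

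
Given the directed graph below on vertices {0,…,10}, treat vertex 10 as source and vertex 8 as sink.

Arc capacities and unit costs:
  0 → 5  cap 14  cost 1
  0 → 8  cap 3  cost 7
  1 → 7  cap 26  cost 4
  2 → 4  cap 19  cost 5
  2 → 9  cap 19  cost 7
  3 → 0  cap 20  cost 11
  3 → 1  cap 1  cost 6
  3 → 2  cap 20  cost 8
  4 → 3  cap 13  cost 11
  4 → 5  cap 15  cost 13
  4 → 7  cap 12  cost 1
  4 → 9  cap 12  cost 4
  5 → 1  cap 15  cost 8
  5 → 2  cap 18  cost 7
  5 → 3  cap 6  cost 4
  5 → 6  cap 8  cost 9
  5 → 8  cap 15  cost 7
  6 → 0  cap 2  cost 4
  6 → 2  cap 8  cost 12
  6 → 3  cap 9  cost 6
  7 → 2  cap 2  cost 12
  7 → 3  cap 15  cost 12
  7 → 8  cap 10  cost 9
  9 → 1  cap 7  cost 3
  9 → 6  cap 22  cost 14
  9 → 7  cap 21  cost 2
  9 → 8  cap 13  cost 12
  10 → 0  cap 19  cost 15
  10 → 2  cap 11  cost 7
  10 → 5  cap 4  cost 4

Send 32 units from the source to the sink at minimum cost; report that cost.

Minimum cost for 32 units: 732

shortest-cost path #1: 10→5→8 push 4 @ unit cost 11 (adds 44)
shortest-cost path #2: 10→0→8 push 3 @ unit cost 22 (adds 66)
shortest-cost path #3: 10→2→4→7→8 push 10 @ unit cost 22 (adds 220)
shortest-cost path #4: 10→0→5→8 push 11 @ unit cost 23 (adds 253)
shortest-cost path #5: 10→2→9→8 push 1 @ unit cost 26 (adds 26)
shortest-cost path #6: 10→0→5→1→7→4→2→9→8 push 3 @ unit cost 41 (adds 123)
total cost = 732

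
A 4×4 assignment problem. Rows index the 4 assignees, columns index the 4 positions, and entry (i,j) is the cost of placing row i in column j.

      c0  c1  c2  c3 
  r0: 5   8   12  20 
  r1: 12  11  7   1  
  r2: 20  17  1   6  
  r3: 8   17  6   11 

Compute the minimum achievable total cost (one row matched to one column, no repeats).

optimal assignment: row0→col1 (cost 8), row1→col3 (cost 1), row2→col2 (cost 1), row3→col0 (cost 8)
total = 8 + 1 + 1 + 8 = 18

Minimum assignment cost: 18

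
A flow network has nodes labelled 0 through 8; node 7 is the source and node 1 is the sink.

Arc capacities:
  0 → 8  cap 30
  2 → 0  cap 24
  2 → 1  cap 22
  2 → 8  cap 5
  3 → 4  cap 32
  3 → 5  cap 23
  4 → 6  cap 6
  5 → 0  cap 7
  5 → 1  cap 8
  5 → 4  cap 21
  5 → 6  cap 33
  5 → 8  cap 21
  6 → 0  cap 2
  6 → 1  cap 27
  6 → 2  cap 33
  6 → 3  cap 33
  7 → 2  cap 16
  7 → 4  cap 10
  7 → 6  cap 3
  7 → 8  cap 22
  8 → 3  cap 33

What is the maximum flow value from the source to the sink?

augment #1: 7→2→1 bottleneck 16, total now 16
augment #2: 7→6→1 bottleneck 3, total now 19
augment #3: 7→4→6→1 bottleneck 6, total now 25
augment #4: 7→8→3→5→1 bottleneck 8, total now 33
augment #5: 7→8→3→5→6→1 bottleneck 14, total now 47

Maximum flow value: 47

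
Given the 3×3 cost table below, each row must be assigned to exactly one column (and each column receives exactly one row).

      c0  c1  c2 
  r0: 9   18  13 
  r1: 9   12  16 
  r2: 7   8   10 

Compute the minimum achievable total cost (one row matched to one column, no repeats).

Minimum assignment cost: 30

optimal assignment: row0→col2 (cost 13), row1→col0 (cost 9), row2→col1 (cost 8)
total = 13 + 9 + 8 = 30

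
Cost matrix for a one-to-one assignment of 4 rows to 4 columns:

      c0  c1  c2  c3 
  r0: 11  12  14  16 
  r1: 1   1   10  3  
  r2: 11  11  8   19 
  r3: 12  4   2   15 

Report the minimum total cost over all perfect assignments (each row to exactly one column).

Minimum assignment cost: 26

optimal assignment: row0→col0 (cost 11), row1→col3 (cost 3), row2→col2 (cost 8), row3→col1 (cost 4)
total = 11 + 3 + 8 + 4 = 26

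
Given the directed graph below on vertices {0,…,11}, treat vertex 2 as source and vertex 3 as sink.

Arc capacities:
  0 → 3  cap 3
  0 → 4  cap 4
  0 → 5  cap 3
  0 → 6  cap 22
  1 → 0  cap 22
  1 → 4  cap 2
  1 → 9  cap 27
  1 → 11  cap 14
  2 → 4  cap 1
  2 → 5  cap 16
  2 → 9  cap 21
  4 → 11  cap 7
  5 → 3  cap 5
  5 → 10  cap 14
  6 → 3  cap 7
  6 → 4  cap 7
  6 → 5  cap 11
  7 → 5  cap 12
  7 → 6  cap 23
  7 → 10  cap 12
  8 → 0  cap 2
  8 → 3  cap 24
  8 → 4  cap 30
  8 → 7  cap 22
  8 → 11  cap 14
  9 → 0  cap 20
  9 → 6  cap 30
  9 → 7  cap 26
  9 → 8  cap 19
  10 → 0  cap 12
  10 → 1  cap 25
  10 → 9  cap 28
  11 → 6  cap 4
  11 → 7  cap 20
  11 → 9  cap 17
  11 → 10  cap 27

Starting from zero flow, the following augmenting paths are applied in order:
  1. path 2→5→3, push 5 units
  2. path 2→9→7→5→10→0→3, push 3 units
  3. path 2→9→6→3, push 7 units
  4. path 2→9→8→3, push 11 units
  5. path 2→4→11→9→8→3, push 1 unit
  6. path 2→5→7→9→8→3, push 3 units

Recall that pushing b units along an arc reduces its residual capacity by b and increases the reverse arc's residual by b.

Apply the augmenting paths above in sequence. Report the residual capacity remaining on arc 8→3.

after path 1 (2→5→3, push 5): res(8,3)=24
after path 2 (2→9→7→5→10→0→3, push 3): res(8,3)=24
after path 3 (2→9→6→3, push 7): res(8,3)=24
after path 4 (2→9→8→3, push 11): res(8,3)=13
after path 5 (2→4→11→9→8→3, push 1): res(8,3)=12
after path 6 (2→5→7→9→8→3, push 3): res(8,3)=9

Residual capacity of (8,3): 9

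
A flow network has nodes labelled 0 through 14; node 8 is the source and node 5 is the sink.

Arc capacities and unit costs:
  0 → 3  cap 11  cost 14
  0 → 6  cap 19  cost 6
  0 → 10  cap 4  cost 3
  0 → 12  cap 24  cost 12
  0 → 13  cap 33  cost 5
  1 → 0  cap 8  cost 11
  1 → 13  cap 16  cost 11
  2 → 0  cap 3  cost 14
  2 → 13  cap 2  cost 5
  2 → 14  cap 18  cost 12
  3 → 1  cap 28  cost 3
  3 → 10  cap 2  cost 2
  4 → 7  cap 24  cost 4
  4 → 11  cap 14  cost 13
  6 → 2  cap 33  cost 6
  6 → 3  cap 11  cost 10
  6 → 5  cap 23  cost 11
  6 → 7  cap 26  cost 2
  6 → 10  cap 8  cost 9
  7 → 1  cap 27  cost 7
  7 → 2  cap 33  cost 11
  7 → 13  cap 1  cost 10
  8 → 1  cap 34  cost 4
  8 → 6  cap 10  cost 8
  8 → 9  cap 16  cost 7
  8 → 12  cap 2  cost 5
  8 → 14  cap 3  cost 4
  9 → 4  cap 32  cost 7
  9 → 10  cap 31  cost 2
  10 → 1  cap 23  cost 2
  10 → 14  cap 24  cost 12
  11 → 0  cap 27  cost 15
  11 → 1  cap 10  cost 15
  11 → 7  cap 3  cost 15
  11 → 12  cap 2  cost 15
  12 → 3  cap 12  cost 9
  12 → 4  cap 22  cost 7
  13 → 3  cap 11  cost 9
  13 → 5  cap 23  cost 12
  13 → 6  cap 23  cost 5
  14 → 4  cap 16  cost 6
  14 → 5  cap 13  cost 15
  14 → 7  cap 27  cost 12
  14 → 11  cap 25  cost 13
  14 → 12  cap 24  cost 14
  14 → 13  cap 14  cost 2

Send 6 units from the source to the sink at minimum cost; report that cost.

shortest-cost path #1: 8→14→13→5 push 3 @ unit cost 18 (adds 54)
shortest-cost path #2: 8→6→5 push 3 @ unit cost 19 (adds 57)
total cost = 111

Minimum cost for 6 units: 111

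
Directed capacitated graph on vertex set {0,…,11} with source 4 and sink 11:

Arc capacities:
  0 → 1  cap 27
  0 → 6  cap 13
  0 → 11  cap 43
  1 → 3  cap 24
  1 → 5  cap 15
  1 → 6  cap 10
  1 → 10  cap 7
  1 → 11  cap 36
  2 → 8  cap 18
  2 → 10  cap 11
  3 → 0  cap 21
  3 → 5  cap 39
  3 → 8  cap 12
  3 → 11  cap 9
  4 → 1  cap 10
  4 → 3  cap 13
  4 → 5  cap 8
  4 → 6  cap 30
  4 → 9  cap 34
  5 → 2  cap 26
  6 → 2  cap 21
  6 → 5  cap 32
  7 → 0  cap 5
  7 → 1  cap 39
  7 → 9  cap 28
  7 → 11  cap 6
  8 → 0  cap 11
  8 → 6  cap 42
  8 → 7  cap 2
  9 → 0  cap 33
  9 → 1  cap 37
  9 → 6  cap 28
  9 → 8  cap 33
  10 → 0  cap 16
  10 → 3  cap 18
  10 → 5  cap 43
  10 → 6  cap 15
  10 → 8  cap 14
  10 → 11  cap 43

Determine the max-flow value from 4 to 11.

augment #1: 4→1→11 bottleneck 10, total now 10
augment #2: 4→3→11 bottleneck 9, total now 19
augment #3: 4→3→0→11 bottleneck 4, total now 23
augment #4: 4→9→0→11 bottleneck 33, total now 56
augment #5: 4→9→1→11 bottleneck 1, total now 57
augment #6: 4→5→2→10→11 bottleneck 8, total now 65
augment #7: 4→6→2→10→11 bottleneck 3, total now 68
augment #8: 4→6→2→8→0→11 bottleneck 6, total now 74
augment #9: 4→6→2→8→7→11 bottleneck 2, total now 76
augment #10: 4→6→2→8→0→1→11 bottleneck 5, total now 81

Maximum flow value: 81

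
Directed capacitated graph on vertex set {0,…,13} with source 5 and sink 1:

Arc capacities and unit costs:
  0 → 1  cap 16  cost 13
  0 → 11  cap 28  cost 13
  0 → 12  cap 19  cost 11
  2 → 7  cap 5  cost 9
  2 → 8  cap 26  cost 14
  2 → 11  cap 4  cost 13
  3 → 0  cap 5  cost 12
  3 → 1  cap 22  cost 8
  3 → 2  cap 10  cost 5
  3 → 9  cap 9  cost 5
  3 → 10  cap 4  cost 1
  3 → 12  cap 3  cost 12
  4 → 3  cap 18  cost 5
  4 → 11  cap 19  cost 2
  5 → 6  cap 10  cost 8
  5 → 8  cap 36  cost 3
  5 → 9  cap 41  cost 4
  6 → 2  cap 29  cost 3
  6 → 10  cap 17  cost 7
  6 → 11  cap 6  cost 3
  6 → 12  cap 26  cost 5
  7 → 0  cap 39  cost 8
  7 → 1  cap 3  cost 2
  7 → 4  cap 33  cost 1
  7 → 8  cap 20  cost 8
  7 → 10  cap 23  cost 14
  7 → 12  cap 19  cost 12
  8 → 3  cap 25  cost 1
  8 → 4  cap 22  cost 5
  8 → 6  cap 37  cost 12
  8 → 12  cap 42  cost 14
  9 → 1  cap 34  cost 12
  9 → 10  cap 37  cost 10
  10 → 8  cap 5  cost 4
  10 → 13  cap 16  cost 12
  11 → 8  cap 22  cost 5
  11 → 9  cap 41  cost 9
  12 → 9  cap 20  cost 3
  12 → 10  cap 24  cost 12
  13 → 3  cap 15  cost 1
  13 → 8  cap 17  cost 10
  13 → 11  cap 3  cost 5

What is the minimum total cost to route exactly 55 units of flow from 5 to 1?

shortest-cost path #1: 5→8→3→1 push 22 @ unit cost 12 (adds 264)
shortest-cost path #2: 5→9→1 push 33 @ unit cost 16 (adds 528)
total cost = 792

Minimum cost for 55 units: 792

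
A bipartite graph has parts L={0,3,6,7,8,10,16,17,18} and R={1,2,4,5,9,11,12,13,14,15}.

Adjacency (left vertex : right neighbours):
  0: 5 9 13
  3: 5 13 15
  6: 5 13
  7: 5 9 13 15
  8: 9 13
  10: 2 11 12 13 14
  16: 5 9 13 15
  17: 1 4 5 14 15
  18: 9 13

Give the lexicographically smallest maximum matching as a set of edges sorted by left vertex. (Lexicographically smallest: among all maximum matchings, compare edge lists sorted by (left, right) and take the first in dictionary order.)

|M| = 6 (so the lex-smallest maximum matching has 6 edges)
process left vertices in ascending order; for each, take the smallest-labelled available neighbour that still permits 6 edges overall, or leave it unmatched if none does
lex-smallest matching: {0-5, 3-13, 7-9, 10-2, 16-15, 17-1}

Lex-smallest maximum matching: {(0,5), (3,13), (7,9), (10,2), (16,15), (17,1)}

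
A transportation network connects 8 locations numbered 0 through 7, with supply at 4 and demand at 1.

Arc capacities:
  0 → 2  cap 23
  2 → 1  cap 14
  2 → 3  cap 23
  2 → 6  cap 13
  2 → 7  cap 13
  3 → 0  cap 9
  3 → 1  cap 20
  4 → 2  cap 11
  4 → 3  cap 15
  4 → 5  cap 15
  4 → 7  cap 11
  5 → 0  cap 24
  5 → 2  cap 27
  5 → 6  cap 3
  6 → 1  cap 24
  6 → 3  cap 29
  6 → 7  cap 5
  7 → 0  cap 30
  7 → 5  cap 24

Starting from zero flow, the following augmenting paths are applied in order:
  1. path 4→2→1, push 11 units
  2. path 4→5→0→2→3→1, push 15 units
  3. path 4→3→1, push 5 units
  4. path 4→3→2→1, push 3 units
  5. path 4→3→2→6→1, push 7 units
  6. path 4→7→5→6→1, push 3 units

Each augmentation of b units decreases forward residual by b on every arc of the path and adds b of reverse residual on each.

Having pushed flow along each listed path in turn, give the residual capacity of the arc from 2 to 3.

Residual capacity of (2,3): 18

after path 1 (4→2→1, push 11): res(2,3)=23
after path 2 (4→5→0→2→3→1, push 15): res(2,3)=8
after path 3 (4→3→1, push 5): res(2,3)=8
after path 4 (4→3→2→1, push 3): res(2,3)=11
after path 5 (4→3→2→6→1, push 7): res(2,3)=18
after path 6 (4→7→5→6→1, push 3): res(2,3)=18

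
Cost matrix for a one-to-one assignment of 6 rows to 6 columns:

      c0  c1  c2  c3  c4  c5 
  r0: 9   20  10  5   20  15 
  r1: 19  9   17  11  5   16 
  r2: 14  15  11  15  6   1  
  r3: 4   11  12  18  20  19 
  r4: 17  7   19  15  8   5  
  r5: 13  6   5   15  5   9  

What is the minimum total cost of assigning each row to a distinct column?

Minimum assignment cost: 27

optimal assignment: row0→col3 (cost 5), row1→col4 (cost 5), row2→col5 (cost 1), row3→col0 (cost 4), row4→col1 (cost 7), row5→col2 (cost 5)
total = 5 + 5 + 1 + 4 + 7 + 5 = 27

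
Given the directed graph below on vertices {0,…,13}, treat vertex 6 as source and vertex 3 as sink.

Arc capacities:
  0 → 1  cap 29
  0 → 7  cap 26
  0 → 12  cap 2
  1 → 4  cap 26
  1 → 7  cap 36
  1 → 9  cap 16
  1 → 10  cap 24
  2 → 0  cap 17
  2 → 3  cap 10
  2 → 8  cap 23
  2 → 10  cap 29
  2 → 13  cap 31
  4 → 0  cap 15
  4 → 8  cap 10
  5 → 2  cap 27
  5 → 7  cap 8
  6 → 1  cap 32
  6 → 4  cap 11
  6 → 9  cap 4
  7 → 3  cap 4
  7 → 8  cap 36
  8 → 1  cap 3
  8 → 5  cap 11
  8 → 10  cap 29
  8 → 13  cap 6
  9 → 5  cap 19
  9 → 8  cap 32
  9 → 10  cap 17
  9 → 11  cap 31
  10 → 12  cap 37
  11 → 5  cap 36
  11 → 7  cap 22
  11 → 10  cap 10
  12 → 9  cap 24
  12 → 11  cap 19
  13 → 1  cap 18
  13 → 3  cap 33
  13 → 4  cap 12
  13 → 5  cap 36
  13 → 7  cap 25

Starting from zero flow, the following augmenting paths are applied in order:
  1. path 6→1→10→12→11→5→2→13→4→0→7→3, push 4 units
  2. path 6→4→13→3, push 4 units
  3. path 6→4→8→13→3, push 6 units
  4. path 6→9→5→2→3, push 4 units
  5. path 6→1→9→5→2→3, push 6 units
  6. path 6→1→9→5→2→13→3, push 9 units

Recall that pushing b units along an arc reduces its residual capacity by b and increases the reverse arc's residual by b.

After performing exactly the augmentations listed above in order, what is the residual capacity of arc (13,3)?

Residual capacity of (13,3): 14

after path 1 (6→1→10→12→11→5→2→13→4→0→7→3, push 4): res(13,3)=33
after path 2 (6→4→13→3, push 4): res(13,3)=29
after path 3 (6→4→8→13→3, push 6): res(13,3)=23
after path 4 (6→9→5→2→3, push 4): res(13,3)=23
after path 5 (6→1→9→5→2→3, push 6): res(13,3)=23
after path 6 (6→1→9→5→2→13→3, push 9): res(13,3)=14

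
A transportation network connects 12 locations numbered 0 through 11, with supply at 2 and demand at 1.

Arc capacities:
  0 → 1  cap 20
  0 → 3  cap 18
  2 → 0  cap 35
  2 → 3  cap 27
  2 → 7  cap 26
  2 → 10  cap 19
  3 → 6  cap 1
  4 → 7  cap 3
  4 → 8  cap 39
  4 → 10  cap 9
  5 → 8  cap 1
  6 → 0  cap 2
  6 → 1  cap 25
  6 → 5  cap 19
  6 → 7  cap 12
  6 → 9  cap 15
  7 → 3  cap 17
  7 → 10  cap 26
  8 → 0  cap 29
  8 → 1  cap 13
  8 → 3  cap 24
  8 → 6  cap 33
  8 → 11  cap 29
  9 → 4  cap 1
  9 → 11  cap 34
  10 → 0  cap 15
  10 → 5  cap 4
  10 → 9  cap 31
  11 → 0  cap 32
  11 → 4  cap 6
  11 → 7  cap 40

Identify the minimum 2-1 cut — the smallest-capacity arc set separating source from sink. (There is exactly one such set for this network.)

augment #1: 2→0→1 push 20
augment #2: 2→3→6→1 push 1
augment #3: 2→10→5→8→1 push 1
augment #4: 2→10→9→4→8→1 push 1
augment #5: 2→10→9→11→4→8→1 push 6
max flow = 29; residual-reachable set from 2 gives S-side
cut edges (S→T): {(0,1), (3,6), (5,8), (9,4), (11,4)} total cap 29

Min-cut arcs: {(0,1), (3,6), (5,8), (9,4), (11,4)} (total capacity 29)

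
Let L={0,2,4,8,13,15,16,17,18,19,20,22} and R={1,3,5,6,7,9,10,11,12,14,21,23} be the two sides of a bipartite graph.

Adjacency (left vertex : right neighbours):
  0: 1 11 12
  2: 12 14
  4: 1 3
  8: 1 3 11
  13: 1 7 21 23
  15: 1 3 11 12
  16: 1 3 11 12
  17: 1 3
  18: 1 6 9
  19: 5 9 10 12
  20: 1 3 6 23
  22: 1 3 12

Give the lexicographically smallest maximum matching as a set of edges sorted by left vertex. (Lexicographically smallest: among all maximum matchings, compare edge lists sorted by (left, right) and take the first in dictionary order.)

Lex-smallest maximum matching: {(0,1), (2,14), (4,3), (8,11), (13,7), (15,12), (18,6), (19,5), (20,23)}

|M| = 9 (so the lex-smallest maximum matching has 9 edges)
process left vertices in ascending order; for each, take the smallest-labelled available neighbour that still permits 9 edges overall, or leave it unmatched if none does
lex-smallest matching: {0-1, 2-14, 4-3, 8-11, 13-7, 15-12, 18-6, 19-5, 20-23}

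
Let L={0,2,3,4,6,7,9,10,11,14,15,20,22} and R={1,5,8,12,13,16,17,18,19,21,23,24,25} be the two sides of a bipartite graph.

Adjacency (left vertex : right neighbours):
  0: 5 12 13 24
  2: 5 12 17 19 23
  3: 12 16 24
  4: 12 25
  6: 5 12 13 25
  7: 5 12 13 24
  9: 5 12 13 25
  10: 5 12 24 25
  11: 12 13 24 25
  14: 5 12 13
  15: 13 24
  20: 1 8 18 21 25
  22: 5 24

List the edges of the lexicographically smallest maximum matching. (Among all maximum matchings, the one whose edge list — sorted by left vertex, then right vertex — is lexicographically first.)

|M| = 8 (so the lex-smallest maximum matching has 8 edges)
process left vertices in ascending order; for each, take the smallest-labelled available neighbour that still permits 8 edges overall, or leave it unmatched if none does
lex-smallest matching: {0-5, 2-17, 3-16, 4-12, 6-13, 7-24, 9-25, 20-1}

Lex-smallest maximum matching: {(0,5), (2,17), (3,16), (4,12), (6,13), (7,24), (9,25), (20,1)}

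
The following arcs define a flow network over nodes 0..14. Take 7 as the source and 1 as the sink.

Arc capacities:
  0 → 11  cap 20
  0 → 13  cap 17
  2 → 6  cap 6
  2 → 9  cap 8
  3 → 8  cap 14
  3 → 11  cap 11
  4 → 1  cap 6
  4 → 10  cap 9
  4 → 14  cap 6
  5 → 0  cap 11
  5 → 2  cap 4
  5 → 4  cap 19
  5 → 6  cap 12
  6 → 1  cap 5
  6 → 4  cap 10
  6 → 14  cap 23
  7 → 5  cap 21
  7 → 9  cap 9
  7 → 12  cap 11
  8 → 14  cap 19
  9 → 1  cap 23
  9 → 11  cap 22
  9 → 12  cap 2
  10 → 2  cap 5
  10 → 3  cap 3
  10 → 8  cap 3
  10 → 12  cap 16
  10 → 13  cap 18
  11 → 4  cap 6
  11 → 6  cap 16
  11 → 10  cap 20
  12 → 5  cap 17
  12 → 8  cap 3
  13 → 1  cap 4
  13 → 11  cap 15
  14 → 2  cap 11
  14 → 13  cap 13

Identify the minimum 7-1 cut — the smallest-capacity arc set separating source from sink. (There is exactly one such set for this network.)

Min-cut arcs: {(2,9), (4,1), (6,1), (7,9), (13,1)} (total capacity 32)

augment #1: 7→9→1 push 9
augment #2: 7→5→4→1 push 6
augment #3: 7→5→6→1 push 5
augment #4: 7→5→0→13→1 push 4
augment #5: 7→5→2→9→1 push 4
augment #6: 7→5→4→10→2→9→1 push 2
augment #7: 7→12→8→14→2→9→1 push 2
max flow = 32; residual-reachable set from 7 gives S-side
cut edges (S→T): {(2,9), (4,1), (6,1), (7,9), (13,1)} total cap 32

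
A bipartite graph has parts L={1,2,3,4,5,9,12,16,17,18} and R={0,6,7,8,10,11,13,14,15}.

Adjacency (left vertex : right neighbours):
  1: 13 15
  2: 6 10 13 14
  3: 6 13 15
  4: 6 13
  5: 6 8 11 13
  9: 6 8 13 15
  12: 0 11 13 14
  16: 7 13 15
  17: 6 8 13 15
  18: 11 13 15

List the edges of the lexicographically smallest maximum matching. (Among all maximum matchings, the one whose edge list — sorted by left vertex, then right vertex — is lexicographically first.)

|M| = 8 (so the lex-smallest maximum matching has 8 edges)
process left vertices in ascending order; for each, take the smallest-labelled available neighbour that still permits 8 edges overall, or leave it unmatched if none does
lex-smallest matching: {1-13, 2-10, 3-6, 5-8, 9-15, 12-0, 16-7, 18-11}

Lex-smallest maximum matching: {(1,13), (2,10), (3,6), (5,8), (9,15), (12,0), (16,7), (18,11)}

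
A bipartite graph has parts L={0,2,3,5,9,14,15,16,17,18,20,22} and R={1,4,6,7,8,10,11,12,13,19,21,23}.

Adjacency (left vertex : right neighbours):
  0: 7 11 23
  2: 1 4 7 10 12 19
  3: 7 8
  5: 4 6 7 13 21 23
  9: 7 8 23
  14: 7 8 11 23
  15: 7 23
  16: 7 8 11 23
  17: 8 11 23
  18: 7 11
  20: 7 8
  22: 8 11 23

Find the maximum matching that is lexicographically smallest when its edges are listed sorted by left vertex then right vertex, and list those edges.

Lex-smallest maximum matching: {(0,7), (2,1), (3,8), (5,4), (9,23), (14,11)}

|M| = 6 (so the lex-smallest maximum matching has 6 edges)
process left vertices in ascending order; for each, take the smallest-labelled available neighbour that still permits 6 edges overall, or leave it unmatched if none does
lex-smallest matching: {0-7, 2-1, 3-8, 5-4, 9-23, 14-11}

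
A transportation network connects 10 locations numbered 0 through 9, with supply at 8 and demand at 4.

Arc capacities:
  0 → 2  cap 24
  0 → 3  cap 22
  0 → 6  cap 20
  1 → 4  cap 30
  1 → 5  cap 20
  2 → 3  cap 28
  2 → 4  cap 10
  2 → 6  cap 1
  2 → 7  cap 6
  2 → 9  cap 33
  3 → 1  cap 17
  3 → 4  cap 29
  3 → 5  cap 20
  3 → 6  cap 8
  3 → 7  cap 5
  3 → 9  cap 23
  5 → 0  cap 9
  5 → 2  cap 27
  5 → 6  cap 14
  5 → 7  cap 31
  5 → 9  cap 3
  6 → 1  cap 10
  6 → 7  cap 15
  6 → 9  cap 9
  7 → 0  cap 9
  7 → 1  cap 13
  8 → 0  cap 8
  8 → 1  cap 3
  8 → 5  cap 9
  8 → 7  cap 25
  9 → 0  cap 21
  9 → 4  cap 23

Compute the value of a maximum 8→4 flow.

augment #1: 8→1→4 bottleneck 3, total now 3
augment #2: 8→0→2→4 bottleneck 8, total now 11
augment #3: 8→5→2→4 bottleneck 2, total now 13
augment #4: 8→5→9→4 bottleneck 3, total now 16
augment #5: 8→7→1→4 bottleneck 13, total now 29
augment #6: 8→5→0→3→4 bottleneck 4, total now 33
augment #7: 8→7→0→3→4 bottleneck 9, total now 42

Maximum flow value: 42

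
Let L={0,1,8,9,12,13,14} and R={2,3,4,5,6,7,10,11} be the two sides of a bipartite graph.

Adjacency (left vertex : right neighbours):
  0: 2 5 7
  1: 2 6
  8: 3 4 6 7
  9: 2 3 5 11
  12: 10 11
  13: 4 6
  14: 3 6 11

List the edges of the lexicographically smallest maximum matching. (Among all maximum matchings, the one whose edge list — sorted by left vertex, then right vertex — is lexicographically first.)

|M| = 7 (so the lex-smallest maximum matching has 7 edges)
process left vertices in ascending order; for each, take the smallest-labelled available neighbour that still permits 7 edges overall, or leave it unmatched if none does
lex-smallest matching: {0-2, 1-6, 8-3, 9-5, 12-10, 13-4, 14-11}

Lex-smallest maximum matching: {(0,2), (1,6), (8,3), (9,5), (12,10), (13,4), (14,11)}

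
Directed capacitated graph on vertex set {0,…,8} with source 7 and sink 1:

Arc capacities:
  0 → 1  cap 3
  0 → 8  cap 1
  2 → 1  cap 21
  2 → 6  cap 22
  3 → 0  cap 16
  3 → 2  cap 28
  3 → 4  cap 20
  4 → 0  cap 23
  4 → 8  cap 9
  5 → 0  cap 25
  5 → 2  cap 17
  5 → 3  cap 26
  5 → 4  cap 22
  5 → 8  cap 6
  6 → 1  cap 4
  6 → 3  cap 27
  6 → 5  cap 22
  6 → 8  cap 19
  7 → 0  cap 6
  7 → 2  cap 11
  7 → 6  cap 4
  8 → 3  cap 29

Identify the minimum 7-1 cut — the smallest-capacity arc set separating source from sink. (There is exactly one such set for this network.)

augment #1: 7→0→1 push 3
augment #2: 7→2→1 push 11
augment #3: 7→6→1 push 4
augment #4: 7→0→8→3→2→1 push 1
max flow = 19; residual-reachable set from 7 gives S-side
cut edges (S→T): {(0,1), (0,8), (7,2), (7,6)} total cap 19

Min-cut arcs: {(0,1), (0,8), (7,2), (7,6)} (total capacity 19)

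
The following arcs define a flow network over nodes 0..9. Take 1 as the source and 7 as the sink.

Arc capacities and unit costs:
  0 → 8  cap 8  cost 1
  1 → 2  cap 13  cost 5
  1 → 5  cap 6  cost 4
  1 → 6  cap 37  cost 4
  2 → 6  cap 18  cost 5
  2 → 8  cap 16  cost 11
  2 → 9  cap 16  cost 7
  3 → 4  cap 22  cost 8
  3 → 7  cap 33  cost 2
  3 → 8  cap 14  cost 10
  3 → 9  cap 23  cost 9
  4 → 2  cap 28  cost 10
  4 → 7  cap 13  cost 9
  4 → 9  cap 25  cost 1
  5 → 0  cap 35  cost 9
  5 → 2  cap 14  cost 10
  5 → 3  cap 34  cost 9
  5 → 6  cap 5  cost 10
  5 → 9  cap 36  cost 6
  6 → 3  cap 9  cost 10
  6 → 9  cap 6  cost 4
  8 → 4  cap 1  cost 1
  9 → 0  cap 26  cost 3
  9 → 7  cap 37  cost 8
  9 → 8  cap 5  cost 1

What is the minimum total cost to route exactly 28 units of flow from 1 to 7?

shortest-cost path #1: 1→5→3→7 push 6 @ unit cost 15 (adds 90)
shortest-cost path #2: 1→6→9→7 push 6 @ unit cost 16 (adds 96)
shortest-cost path #3: 1→6→3→7 push 9 @ unit cost 16 (adds 144)
shortest-cost path #4: 1→2→9→7 push 7 @ unit cost 20 (adds 140)
total cost = 470

Minimum cost for 28 units: 470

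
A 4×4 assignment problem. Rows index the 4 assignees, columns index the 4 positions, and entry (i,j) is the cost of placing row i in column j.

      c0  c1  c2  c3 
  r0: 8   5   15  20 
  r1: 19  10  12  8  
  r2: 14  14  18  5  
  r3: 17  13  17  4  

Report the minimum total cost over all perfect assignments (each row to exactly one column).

optimal assignment: row0→col1 (cost 5), row1→col2 (cost 12), row2→col0 (cost 14), row3→col3 (cost 4)
total = 5 + 12 + 14 + 4 = 35

Minimum assignment cost: 35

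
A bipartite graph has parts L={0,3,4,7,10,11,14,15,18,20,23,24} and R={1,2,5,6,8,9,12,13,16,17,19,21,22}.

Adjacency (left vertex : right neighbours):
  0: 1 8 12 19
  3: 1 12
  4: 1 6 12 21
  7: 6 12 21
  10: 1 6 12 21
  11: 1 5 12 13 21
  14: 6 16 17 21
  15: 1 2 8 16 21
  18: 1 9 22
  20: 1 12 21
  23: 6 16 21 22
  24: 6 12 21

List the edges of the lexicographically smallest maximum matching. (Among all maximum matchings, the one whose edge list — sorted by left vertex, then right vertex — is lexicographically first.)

|M| = 10 (so the lex-smallest maximum matching has 10 edges)
process left vertices in ascending order; for each, take the smallest-labelled available neighbour that still permits 10 edges overall, or leave it unmatched if none does
lex-smallest matching: {0-8, 3-1, 4-6, 7-12, 10-21, 11-5, 14-16, 15-2, 18-9, 23-22}

Lex-smallest maximum matching: {(0,8), (3,1), (4,6), (7,12), (10,21), (11,5), (14,16), (15,2), (18,9), (23,22)}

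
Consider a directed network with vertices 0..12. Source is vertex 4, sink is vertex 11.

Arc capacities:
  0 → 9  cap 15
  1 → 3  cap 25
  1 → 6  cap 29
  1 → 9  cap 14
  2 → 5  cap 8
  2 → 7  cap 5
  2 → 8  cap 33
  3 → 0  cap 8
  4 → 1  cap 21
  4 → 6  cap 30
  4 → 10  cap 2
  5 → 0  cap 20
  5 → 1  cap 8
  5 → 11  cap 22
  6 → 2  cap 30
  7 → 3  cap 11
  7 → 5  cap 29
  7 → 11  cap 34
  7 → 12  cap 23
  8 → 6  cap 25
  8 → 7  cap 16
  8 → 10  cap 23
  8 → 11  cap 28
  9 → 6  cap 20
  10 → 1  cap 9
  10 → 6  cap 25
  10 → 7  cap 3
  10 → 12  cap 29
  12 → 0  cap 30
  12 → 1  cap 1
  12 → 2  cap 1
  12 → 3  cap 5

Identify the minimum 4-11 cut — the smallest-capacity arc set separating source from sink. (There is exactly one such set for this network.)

augment #1: 4→10→7→11 push 2
augment #2: 4→6→2→5→11 push 8
augment #3: 4→6→2→7→11 push 5
augment #4: 4→6→2→8→11 push 17
max flow = 32; residual-reachable set from 4 gives S-side
cut edges (S→T): {(4,10), (6,2)} total cap 32

Min-cut arcs: {(4,10), (6,2)} (total capacity 32)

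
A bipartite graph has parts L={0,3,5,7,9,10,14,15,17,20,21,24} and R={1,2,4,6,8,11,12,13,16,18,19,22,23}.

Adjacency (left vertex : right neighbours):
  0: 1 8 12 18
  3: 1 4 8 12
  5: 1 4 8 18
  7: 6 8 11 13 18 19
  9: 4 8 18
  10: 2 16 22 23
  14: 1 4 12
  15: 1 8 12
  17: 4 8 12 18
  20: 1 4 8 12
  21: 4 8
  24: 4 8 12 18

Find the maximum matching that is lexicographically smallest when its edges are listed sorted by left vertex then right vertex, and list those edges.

|M| = 7 (so the lex-smallest maximum matching has 7 edges)
process left vertices in ascending order; for each, take the smallest-labelled available neighbour that still permits 7 edges overall, or leave it unmatched if none does
lex-smallest matching: {0-1, 3-4, 5-8, 7-6, 9-18, 10-2, 14-12}

Lex-smallest maximum matching: {(0,1), (3,4), (5,8), (7,6), (9,18), (10,2), (14,12)}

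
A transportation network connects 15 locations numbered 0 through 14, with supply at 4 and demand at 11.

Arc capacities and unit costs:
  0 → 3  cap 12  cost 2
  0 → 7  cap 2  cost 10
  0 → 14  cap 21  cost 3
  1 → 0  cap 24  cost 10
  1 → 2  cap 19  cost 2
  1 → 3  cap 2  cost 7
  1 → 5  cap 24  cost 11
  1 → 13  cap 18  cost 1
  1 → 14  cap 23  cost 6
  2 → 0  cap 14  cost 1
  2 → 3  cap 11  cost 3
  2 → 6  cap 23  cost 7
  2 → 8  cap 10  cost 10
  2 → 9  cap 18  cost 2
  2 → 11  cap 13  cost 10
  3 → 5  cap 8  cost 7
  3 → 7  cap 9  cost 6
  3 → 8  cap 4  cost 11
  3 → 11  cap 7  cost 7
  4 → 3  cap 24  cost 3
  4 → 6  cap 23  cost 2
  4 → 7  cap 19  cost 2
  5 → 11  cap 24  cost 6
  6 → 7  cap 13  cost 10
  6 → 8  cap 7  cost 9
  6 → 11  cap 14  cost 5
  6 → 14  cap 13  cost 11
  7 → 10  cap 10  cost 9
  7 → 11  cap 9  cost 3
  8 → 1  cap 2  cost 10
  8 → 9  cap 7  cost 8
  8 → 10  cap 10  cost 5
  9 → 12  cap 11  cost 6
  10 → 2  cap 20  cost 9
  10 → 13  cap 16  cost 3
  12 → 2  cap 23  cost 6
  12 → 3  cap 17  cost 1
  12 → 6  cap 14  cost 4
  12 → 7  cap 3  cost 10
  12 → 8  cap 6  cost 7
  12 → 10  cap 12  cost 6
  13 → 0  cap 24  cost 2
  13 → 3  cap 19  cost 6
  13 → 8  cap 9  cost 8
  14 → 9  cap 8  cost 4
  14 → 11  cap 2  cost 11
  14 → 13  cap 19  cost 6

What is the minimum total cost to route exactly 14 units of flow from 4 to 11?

Minimum cost for 14 units: 80

shortest-cost path #1: 4→7→11 push 9 @ unit cost 5 (adds 45)
shortest-cost path #2: 4→6→11 push 5 @ unit cost 7 (adds 35)
total cost = 80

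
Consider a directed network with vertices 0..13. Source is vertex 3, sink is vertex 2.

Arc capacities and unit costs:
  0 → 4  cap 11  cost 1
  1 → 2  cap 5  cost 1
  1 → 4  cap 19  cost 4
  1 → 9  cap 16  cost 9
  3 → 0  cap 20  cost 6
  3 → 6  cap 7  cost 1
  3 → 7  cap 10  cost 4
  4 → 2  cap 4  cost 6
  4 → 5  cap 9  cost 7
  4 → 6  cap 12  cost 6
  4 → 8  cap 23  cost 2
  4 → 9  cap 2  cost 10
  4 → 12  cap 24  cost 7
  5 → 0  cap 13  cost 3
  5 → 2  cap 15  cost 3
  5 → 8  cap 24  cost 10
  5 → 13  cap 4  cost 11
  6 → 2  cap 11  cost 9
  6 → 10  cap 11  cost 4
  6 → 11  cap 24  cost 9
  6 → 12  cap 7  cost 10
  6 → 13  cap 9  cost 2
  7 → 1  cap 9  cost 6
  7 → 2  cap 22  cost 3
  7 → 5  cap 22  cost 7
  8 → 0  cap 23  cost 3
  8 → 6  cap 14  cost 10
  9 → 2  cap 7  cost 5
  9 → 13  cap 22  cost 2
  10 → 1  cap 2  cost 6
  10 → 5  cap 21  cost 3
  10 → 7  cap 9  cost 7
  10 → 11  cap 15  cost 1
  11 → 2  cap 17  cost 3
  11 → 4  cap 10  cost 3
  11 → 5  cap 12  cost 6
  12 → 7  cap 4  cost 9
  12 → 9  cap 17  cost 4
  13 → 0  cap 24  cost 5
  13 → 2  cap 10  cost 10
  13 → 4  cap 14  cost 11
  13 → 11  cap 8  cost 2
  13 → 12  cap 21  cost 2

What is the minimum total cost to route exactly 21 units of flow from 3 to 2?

Minimum cost for 21 units: 178

shortest-cost path #1: 3→7→2 push 10 @ unit cost 7 (adds 70)
shortest-cost path #2: 3→6→13→11→2 push 7 @ unit cost 8 (adds 56)
shortest-cost path #3: 3→0→4→2 push 4 @ unit cost 13 (adds 52)
total cost = 178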